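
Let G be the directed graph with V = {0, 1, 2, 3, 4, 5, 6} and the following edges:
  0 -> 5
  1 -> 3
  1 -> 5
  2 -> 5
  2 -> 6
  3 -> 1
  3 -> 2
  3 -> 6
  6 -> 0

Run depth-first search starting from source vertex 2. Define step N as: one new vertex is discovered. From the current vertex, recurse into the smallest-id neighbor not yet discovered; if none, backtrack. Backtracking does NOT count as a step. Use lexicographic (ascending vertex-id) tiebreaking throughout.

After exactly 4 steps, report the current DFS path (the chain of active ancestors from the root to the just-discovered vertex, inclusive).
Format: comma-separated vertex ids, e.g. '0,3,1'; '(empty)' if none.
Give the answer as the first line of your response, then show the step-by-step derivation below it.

2,6,0

step 1: discover 2; path=2; order=2
step 2: discover 5; path=2>5; order=2,5
step 3: discover 6; path=2>6; order=2,5,6
step 4: discover 0; path=2>6>0; order=2,5,6,0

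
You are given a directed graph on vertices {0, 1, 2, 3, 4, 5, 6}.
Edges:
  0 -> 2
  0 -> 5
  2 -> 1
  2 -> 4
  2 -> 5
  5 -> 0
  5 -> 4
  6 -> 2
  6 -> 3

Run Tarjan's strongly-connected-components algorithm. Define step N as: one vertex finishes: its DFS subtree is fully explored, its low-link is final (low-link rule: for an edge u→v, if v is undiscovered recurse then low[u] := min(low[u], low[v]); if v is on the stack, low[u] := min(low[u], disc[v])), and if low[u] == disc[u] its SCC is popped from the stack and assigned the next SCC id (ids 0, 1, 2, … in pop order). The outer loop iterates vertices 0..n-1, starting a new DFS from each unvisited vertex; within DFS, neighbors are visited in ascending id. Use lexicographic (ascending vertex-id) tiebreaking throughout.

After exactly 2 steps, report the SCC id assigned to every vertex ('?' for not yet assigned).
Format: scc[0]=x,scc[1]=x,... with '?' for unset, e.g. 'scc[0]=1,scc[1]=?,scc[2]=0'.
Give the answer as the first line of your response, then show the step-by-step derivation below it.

scc[0]=?,scc[1]=0,scc[2]=?,scc[3]=?,scc[4]=1,scc[5]=?,scc[6]=?

step 1: low=(low[0]=0,low[1]=2,low[2]=1,low[3]=?,low[4]=?,low[5]=?,low[6]=?); scc=(scc[0]=?,scc[1]=0,scc[2]=?,scc[3]=?,scc[4]=?,scc[5]=?,scc[6]=?)
step 2: low=(low[0]=0,low[1]=2,low[2]=1,low[3]=?,low[4]=3,low[5]=?,low[6]=?); scc=(scc[0]=?,scc[1]=0,scc[2]=?,scc[3]=?,scc[4]=1,scc[5]=?,scc[6]=?)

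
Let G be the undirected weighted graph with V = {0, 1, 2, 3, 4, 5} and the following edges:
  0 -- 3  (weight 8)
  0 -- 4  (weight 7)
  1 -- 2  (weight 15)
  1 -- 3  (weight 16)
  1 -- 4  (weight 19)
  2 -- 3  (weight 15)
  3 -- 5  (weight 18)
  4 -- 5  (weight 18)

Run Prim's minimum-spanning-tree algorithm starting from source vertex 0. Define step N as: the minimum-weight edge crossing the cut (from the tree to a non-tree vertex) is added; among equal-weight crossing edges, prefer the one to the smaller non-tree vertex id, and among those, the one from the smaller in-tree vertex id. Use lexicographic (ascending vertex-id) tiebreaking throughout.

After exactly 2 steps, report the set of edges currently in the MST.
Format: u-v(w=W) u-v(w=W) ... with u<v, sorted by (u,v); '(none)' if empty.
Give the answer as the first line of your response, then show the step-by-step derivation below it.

0-3(w=8) 0-4(w=7)

step 1: add edge 0-4 (w=7); MST = {0-4(w=7)}
step 2: add edge 0-3 (w=8); MST = {0-3(w=8) 0-4(w=7)}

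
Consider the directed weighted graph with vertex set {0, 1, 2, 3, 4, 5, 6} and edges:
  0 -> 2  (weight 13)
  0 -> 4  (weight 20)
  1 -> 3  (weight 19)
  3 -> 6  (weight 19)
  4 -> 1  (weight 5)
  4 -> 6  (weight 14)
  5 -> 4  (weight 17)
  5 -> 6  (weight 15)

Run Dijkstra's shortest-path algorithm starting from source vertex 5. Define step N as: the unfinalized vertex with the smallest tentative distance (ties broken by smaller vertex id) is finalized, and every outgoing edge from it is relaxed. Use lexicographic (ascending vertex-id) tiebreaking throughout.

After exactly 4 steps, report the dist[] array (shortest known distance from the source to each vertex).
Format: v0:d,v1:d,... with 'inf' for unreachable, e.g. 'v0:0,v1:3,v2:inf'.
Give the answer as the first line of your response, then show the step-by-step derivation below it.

v0:inf,v1:22,v2:inf,v3:41,v4:17,v5:0,v6:15

step 1: dist = v0:inf,v1:inf,v2:inf,v3:inf,v4:17,v5:0,v6:15
step 2: dist = v0:inf,v1:inf,v2:inf,v3:inf,v4:17,v5:0,v6:15
step 3: dist = v0:inf,v1:22,v2:inf,v3:inf,v4:17,v5:0,v6:15
step 4: dist = v0:inf,v1:22,v2:inf,v3:41,v4:17,v5:0,v6:15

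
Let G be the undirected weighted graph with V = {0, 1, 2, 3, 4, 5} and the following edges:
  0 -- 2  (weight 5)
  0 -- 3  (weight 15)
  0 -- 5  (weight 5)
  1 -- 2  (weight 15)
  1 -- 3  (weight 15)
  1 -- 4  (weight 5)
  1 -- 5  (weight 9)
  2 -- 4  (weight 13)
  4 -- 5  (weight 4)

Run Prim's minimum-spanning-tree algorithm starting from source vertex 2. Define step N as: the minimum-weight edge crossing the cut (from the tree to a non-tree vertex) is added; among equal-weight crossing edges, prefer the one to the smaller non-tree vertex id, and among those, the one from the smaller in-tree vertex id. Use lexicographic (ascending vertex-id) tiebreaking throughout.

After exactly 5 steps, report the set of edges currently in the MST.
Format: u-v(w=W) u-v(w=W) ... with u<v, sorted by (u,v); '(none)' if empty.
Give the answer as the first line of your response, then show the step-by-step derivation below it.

0-2(w=5) 0-3(w=15) 0-5(w=5) 1-4(w=5) 4-5(w=4)

step 1: add edge 0-2 (w=5); MST = {0-2(w=5)}
step 2: add edge 0-5 (w=5); MST = {0-2(w=5) 0-5(w=5)}
step 3: add edge 4-5 (w=4); MST = {0-2(w=5) 0-5(w=5) 4-5(w=4)}
step 4: add edge 1-4 (w=5); MST = {0-2(w=5) 0-5(w=5) 1-4(w=5) 4-5(w=4)}
step 5: add edge 0-3 (w=15); MST = {0-2(w=5) 0-3(w=15) 0-5(w=5) 1-4(w=5) 4-5(w=4)}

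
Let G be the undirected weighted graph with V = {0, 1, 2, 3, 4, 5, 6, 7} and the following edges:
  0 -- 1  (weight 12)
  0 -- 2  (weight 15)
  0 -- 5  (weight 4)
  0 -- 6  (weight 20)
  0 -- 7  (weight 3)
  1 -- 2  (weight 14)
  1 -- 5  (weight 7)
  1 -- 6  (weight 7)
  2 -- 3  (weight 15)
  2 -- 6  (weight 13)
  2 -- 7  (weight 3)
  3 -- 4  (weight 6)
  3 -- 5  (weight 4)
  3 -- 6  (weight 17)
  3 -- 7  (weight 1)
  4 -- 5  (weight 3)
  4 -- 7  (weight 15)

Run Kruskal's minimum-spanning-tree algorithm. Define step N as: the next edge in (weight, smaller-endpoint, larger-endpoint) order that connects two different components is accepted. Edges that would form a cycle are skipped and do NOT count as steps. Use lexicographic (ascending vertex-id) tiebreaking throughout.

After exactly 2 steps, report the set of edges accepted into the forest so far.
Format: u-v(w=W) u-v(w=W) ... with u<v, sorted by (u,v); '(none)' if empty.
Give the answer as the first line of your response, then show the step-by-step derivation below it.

0-7(w=3) 3-7(w=1)

step 1: add edge 3-7 (w=1); MST = {3-7(w=1)}
step 2: add edge 0-7 (w=3); MST = {0-7(w=3) 3-7(w=1)}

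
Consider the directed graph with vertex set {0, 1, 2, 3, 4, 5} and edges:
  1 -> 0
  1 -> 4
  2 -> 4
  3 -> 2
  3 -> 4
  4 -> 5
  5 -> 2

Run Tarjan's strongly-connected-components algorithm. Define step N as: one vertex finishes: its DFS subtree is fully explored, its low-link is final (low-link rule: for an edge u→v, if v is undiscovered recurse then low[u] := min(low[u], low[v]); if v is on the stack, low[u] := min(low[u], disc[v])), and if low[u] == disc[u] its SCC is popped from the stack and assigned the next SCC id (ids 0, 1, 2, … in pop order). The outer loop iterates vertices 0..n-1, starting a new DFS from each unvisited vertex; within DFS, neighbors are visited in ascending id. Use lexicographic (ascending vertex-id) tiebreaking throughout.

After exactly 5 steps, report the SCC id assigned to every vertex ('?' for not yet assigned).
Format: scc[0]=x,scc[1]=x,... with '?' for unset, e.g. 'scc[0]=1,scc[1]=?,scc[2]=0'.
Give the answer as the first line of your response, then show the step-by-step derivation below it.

scc[0]=0,scc[1]=2,scc[2]=1,scc[3]=?,scc[4]=1,scc[5]=1

step 1: low=(low[0]=0,low[1]=?,low[2]=?,low[3]=?,low[4]=?,low[5]=?); scc=(scc[0]=0,scc[1]=?,scc[2]=?,scc[3]=?,scc[4]=?,scc[5]=?)
step 2: low=(low[0]=0,low[1]=1,low[2]=2,low[3]=?,low[4]=2,low[5]=3); scc=(scc[0]=0,scc[1]=?,scc[2]=?,scc[3]=?,scc[4]=?,scc[5]=?)
step 3: low=(low[0]=0,low[1]=1,low[2]=2,low[3]=?,low[4]=2,low[5]=2); scc=(scc[0]=0,scc[1]=?,scc[2]=?,scc[3]=?,scc[4]=?,scc[5]=?)
step 4: low=(low[0]=0,low[1]=1,low[2]=2,low[3]=?,low[4]=2,low[5]=2); scc=(scc[0]=0,scc[1]=?,scc[2]=1,scc[3]=?,scc[4]=1,scc[5]=1)
step 5: low=(low[0]=0,low[1]=1,low[2]=2,low[3]=?,low[4]=2,low[5]=2); scc=(scc[0]=0,scc[1]=2,scc[2]=1,scc[3]=?,scc[4]=1,scc[5]=1)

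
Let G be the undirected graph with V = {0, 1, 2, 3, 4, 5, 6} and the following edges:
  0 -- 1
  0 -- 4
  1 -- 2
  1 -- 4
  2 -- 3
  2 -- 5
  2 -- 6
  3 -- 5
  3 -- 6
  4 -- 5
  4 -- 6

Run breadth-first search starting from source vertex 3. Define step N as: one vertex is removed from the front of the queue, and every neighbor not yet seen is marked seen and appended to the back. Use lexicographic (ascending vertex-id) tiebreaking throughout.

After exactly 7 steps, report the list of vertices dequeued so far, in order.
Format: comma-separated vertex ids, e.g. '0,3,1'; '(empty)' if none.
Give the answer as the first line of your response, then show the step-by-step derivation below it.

3,2,5,6,1,4,0

step 1: dequeue 3; queue=[2,5,6]; order=3
step 2: dequeue 2; queue=[5,6,1]; order=3,2
step 3: dequeue 5; queue=[6,1,4]; order=3,2,5
step 4: dequeue 6; queue=[1,4]; order=3,2,5,6
step 5: dequeue 1; queue=[4,0]; order=3,2,5,6,1
step 6: dequeue 4; queue=[0]; order=3,2,5,6,1,4
step 7: dequeue 0; queue=[(empty)]; order=3,2,5,6,1,4,0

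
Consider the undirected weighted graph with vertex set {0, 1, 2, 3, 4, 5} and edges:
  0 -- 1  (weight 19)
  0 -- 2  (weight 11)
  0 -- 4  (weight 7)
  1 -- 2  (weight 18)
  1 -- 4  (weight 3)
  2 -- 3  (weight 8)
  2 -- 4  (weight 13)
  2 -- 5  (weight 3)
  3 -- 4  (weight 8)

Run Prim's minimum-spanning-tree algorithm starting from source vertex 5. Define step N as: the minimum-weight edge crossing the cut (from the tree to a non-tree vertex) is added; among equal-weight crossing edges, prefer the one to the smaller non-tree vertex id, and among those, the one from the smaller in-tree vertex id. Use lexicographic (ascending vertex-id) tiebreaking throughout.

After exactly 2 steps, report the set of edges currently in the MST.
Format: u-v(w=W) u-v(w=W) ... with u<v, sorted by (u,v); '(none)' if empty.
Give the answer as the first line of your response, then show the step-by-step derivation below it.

2-3(w=8) 2-5(w=3)

step 1: add edge 2-5 (w=3); MST = {2-5(w=3)}
step 2: add edge 2-3 (w=8); MST = {2-3(w=8) 2-5(w=3)}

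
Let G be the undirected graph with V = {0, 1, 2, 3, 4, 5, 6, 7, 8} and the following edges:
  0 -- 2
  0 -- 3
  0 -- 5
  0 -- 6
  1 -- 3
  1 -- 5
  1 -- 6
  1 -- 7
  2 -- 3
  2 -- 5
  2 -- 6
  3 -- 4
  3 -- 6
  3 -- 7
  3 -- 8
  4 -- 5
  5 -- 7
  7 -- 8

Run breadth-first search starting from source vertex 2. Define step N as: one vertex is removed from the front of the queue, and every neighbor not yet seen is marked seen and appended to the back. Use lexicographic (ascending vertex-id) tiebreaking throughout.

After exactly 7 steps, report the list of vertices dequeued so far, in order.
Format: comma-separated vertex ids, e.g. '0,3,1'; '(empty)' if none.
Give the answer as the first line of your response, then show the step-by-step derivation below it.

2,0,3,5,6,1,4

step 1: dequeue 2; queue=[0,3,5,6]; order=2
step 2: dequeue 0; queue=[3,5,6]; order=2,0
step 3: dequeue 3; queue=[5,6,1,4,7,8]; order=2,0,3
step 4: dequeue 5; queue=[6,1,4,7,8]; order=2,0,3,5
step 5: dequeue 6; queue=[1,4,7,8]; order=2,0,3,5,6
step 6: dequeue 1; queue=[4,7,8]; order=2,0,3,5,6,1
step 7: dequeue 4; queue=[7,8]; order=2,0,3,5,6,1,4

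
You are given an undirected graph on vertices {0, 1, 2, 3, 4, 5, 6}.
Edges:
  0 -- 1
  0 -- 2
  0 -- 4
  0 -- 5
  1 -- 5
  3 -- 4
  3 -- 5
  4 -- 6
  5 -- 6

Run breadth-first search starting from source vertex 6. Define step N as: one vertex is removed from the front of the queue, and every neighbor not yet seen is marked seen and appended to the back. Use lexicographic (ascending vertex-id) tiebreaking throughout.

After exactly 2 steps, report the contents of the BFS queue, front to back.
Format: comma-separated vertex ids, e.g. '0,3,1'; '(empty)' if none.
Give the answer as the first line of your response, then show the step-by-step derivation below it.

5,0,3

step 1: dequeue 6; queue=[4,5]; order=6
step 2: dequeue 4; queue=[5,0,3]; order=6,4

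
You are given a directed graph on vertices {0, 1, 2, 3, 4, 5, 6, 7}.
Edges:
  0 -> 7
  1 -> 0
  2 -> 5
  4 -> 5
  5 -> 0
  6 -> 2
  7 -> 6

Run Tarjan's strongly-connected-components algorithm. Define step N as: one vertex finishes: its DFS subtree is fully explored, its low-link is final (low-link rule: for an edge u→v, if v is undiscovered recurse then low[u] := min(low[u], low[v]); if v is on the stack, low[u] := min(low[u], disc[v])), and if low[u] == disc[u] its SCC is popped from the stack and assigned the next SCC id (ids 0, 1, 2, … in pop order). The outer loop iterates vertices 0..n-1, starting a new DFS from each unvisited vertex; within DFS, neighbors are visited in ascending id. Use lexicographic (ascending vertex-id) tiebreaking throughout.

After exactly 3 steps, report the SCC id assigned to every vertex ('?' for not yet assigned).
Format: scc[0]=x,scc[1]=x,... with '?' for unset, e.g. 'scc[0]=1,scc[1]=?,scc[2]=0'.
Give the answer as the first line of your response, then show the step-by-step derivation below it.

scc[0]=?,scc[1]=?,scc[2]=?,scc[3]=?,scc[4]=?,scc[5]=?,scc[6]=?,scc[7]=?

step 1: low=(low[0]=0,low[1]=?,low[2]=3,low[3]=?,low[4]=?,low[5]=0,low[6]=2,low[7]=1); scc=(scc[0]=?,scc[1]=?,scc[2]=?,scc[3]=?,scc[4]=?,scc[5]=?,scc[6]=?,scc[7]=?)
step 2: low=(low[0]=0,low[1]=?,low[2]=0,low[3]=?,low[4]=?,low[5]=0,low[6]=2,low[7]=1); scc=(scc[0]=?,scc[1]=?,scc[2]=?,scc[3]=?,scc[4]=?,scc[5]=?,scc[6]=?,scc[7]=?)
step 3: low=(low[0]=0,low[1]=?,low[2]=0,low[3]=?,low[4]=?,low[5]=0,low[6]=0,low[7]=1); scc=(scc[0]=?,scc[1]=?,scc[2]=?,scc[3]=?,scc[4]=?,scc[5]=?,scc[6]=?,scc[7]=?)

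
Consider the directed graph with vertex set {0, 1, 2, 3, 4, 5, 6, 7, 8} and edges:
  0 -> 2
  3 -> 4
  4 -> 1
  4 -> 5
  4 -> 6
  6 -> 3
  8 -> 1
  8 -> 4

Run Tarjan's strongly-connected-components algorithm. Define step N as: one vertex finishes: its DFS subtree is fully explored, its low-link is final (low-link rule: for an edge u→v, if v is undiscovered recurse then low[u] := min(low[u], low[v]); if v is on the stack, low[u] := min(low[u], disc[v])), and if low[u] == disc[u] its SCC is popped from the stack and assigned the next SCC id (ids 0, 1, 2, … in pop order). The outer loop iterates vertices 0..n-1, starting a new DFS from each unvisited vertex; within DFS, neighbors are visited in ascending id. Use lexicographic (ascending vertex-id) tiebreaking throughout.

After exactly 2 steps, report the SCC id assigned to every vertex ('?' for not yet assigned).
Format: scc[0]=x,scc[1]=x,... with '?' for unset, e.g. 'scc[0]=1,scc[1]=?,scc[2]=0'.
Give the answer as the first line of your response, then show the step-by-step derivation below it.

scc[0]=1,scc[1]=?,scc[2]=0,scc[3]=?,scc[4]=?,scc[5]=?,scc[6]=?,scc[7]=?,scc[8]=?

step 1: low=(low[0]=0,low[1]=?,low[2]=1,low[3]=?,low[4]=?,low[5]=?,low[6]=?,low[7]=?,low[8]=?); scc=(scc[0]=?,scc[1]=?,scc[2]=0,scc[3]=?,scc[4]=?,scc[5]=?,scc[6]=?,scc[7]=?,scc[8]=?)
step 2: low=(low[0]=0,low[1]=?,low[2]=1,low[3]=?,low[4]=?,low[5]=?,low[6]=?,low[7]=?,low[8]=?); scc=(scc[0]=1,scc[1]=?,scc[2]=0,scc[3]=?,scc[4]=?,scc[5]=?,scc[6]=?,scc[7]=?,scc[8]=?)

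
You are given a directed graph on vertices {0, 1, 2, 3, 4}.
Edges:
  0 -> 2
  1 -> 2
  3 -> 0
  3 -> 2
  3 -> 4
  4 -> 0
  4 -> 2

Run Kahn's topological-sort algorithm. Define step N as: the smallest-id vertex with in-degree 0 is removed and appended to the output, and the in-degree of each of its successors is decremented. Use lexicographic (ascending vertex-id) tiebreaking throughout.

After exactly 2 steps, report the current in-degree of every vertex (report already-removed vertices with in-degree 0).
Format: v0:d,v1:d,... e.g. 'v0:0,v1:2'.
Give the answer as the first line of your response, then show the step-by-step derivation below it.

v0:1,v1:0,v2:2,v3:0,v4:0

step 1: output 1; order=[1]; indeg=(2,0,3,0,1)
step 2: output 3; order=[1,3]; indeg=(1,0,2,0,0)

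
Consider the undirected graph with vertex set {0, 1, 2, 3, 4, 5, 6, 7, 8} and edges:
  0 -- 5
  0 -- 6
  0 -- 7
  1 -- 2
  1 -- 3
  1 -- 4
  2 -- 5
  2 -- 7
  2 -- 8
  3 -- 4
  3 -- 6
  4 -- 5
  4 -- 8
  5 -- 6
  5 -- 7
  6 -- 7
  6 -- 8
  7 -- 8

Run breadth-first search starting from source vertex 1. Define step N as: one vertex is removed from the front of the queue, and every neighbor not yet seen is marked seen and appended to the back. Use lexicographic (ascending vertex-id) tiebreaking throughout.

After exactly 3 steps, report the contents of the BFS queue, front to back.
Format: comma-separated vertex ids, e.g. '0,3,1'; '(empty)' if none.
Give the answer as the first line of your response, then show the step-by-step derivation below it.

4,5,7,8,6

step 1: dequeue 1; queue=[2,3,4]; order=1
step 2: dequeue 2; queue=[3,4,5,7,8]; order=1,2
step 3: dequeue 3; queue=[4,5,7,8,6]; order=1,2,3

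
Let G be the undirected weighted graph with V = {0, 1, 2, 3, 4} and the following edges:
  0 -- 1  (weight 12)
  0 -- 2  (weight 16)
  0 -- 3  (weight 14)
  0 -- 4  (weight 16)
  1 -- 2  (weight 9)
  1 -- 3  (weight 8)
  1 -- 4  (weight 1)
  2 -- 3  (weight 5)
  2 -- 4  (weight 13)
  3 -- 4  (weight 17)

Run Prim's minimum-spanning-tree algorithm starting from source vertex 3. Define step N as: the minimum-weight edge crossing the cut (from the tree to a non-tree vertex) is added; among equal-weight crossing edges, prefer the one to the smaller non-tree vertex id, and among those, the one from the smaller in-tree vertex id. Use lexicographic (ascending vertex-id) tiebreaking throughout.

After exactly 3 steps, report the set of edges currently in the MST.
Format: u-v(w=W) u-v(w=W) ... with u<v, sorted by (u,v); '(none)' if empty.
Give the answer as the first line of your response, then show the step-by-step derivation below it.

1-3(w=8) 1-4(w=1) 2-3(w=5)

step 1: add edge 2-3 (w=5); MST = {2-3(w=5)}
step 2: add edge 1-3 (w=8); MST = {1-3(w=8) 2-3(w=5)}
step 3: add edge 1-4 (w=1); MST = {1-3(w=8) 1-4(w=1) 2-3(w=5)}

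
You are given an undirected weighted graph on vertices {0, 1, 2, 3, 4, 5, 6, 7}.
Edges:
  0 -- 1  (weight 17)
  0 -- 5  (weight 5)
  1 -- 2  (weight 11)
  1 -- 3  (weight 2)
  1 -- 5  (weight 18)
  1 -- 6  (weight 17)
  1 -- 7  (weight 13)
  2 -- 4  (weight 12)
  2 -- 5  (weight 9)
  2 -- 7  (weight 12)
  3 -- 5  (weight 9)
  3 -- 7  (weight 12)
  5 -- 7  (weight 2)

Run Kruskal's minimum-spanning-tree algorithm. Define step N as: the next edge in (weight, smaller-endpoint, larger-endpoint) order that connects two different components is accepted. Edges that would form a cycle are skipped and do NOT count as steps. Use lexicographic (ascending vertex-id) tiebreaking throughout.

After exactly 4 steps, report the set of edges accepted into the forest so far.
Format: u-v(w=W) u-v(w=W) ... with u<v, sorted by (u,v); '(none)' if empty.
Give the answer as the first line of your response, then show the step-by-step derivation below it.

0-5(w=5) 1-3(w=2) 2-5(w=9) 5-7(w=2)

step 1: add edge 1-3 (w=2); MST = {1-3(w=2)}
step 2: add edge 5-7 (w=2); MST = {1-3(w=2) 5-7(w=2)}
step 3: add edge 0-5 (w=5); MST = {0-5(w=5) 1-3(w=2) 5-7(w=2)}
step 4: add edge 2-5 (w=9); MST = {0-5(w=5) 1-3(w=2) 2-5(w=9) 5-7(w=2)}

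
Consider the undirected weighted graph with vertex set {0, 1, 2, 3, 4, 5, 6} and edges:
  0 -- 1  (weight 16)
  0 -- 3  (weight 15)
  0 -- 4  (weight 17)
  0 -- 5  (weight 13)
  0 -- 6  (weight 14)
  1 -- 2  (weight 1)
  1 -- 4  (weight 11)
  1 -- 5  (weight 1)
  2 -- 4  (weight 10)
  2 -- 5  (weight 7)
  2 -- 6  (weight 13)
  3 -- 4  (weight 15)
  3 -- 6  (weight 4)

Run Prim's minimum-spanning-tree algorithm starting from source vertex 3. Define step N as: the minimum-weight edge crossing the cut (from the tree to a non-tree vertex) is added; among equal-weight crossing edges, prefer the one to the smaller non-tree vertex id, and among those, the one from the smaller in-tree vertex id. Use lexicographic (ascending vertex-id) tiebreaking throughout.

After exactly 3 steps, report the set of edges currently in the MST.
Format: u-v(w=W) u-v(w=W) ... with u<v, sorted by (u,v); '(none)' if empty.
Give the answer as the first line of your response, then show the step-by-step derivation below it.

1-2(w=1) 2-6(w=13) 3-6(w=4)

step 1: add edge 3-6 (w=4); MST = {3-6(w=4)}
step 2: add edge 2-6 (w=13); MST = {2-6(w=13) 3-6(w=4)}
step 3: add edge 1-2 (w=1); MST = {1-2(w=1) 2-6(w=13) 3-6(w=4)}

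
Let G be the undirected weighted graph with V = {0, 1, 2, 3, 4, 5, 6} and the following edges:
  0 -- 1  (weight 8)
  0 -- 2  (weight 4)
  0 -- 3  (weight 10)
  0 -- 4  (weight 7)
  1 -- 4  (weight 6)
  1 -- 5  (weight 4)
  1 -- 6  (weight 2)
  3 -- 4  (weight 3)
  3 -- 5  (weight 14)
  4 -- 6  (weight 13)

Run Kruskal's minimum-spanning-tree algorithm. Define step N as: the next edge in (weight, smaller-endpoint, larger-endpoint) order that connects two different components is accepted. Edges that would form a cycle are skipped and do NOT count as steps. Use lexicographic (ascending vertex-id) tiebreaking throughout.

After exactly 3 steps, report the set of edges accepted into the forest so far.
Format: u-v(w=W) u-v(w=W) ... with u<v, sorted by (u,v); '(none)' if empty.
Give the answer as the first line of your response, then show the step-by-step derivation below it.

0-2(w=4) 1-6(w=2) 3-4(w=3)

step 1: add edge 1-6 (w=2); MST = {1-6(w=2)}
step 2: add edge 3-4 (w=3); MST = {1-6(w=2) 3-4(w=3)}
step 3: add edge 0-2 (w=4); MST = {0-2(w=4) 1-6(w=2) 3-4(w=3)}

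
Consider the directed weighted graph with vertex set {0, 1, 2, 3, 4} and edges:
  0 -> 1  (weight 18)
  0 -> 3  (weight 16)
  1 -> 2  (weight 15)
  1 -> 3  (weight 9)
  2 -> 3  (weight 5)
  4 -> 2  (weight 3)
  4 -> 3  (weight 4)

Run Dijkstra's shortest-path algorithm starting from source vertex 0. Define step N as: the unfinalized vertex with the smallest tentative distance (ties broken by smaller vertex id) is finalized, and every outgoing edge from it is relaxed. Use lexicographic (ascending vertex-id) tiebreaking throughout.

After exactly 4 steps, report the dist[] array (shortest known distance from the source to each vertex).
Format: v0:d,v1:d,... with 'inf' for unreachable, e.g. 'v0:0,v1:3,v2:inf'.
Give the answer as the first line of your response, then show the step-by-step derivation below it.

v0:0,v1:18,v2:33,v3:16,v4:inf

step 1: dist = v0:0,v1:18,v2:inf,v3:16,v4:inf
step 2: dist = v0:0,v1:18,v2:inf,v3:16,v4:inf
step 3: dist = v0:0,v1:18,v2:33,v3:16,v4:inf
step 4: dist = v0:0,v1:18,v2:33,v3:16,v4:inf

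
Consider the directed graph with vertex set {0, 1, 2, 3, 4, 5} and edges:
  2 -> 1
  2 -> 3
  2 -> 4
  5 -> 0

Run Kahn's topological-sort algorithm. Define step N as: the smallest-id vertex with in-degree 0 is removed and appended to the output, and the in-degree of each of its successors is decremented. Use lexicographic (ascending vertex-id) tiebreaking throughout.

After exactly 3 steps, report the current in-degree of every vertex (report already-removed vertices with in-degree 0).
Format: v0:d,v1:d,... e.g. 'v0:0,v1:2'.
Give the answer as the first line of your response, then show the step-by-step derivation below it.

v0:1,v1:0,v2:0,v3:0,v4:0,v5:0

step 1: output 2; order=[2]; indeg=(1,0,0,0,0,0)
step 2: output 1; order=[2,1]; indeg=(1,0,0,0,0,0)
step 3: output 3; order=[2,1,3]; indeg=(1,0,0,0,0,0)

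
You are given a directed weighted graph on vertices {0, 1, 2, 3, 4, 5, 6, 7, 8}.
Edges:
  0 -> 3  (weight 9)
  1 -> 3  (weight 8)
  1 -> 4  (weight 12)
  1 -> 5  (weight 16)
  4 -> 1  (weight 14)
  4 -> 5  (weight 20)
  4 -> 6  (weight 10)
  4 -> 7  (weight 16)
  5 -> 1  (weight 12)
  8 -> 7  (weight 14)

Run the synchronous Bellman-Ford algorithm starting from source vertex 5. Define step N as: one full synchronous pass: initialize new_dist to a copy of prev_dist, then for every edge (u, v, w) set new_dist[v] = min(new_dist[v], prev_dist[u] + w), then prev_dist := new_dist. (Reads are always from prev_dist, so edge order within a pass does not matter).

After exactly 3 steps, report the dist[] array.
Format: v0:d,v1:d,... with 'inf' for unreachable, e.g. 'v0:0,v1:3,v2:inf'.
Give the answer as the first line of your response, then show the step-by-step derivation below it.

v0:inf,v1:12,v2:inf,v3:20,v4:24,v5:0,v6:34,v7:40,v8:inf

step 1: dist = v0:inf,v1:12,v2:inf,v3:inf,v4:inf,v5:0,v6:inf,v7:inf,v8:inf
step 2: dist = v0:inf,v1:12,v2:inf,v3:20,v4:24,v5:0,v6:inf,v7:inf,v8:inf
step 3: dist = v0:inf,v1:12,v2:inf,v3:20,v4:24,v5:0,v6:34,v7:40,v8:inf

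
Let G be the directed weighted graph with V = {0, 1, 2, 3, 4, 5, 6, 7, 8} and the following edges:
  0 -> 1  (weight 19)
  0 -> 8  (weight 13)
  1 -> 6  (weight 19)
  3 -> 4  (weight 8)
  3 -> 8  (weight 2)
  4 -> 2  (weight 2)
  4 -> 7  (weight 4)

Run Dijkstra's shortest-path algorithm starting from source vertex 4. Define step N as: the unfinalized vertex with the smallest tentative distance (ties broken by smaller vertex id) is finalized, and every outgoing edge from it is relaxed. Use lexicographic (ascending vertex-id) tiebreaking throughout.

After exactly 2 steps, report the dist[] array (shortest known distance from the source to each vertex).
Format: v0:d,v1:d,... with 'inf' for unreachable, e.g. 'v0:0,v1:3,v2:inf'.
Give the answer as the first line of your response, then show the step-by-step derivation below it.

v0:inf,v1:inf,v2:2,v3:inf,v4:0,v5:inf,v6:inf,v7:4,v8:inf

step 1: dist = v0:inf,v1:inf,v2:2,v3:inf,v4:0,v5:inf,v6:inf,v7:4,v8:inf
step 2: dist = v0:inf,v1:inf,v2:2,v3:inf,v4:0,v5:inf,v6:inf,v7:4,v8:inf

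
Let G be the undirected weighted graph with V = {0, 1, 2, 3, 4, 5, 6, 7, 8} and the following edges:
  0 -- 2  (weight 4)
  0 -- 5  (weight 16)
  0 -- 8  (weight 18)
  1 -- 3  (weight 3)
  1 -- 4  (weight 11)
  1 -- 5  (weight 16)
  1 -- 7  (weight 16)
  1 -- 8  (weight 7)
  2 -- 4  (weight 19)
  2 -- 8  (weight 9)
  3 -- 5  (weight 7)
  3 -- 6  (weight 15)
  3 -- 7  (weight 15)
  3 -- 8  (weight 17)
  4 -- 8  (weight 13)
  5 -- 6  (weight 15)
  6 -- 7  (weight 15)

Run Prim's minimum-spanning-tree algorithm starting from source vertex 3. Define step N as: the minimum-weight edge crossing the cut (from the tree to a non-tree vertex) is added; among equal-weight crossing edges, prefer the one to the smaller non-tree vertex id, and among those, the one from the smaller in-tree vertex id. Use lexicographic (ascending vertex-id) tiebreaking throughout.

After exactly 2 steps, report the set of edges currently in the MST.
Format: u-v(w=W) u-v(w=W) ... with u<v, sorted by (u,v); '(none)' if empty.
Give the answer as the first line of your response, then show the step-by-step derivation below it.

1-3(w=3) 3-5(w=7)

step 1: add edge 1-3 (w=3); MST = {1-3(w=3)}
step 2: add edge 3-5 (w=7); MST = {1-3(w=3) 3-5(w=7)}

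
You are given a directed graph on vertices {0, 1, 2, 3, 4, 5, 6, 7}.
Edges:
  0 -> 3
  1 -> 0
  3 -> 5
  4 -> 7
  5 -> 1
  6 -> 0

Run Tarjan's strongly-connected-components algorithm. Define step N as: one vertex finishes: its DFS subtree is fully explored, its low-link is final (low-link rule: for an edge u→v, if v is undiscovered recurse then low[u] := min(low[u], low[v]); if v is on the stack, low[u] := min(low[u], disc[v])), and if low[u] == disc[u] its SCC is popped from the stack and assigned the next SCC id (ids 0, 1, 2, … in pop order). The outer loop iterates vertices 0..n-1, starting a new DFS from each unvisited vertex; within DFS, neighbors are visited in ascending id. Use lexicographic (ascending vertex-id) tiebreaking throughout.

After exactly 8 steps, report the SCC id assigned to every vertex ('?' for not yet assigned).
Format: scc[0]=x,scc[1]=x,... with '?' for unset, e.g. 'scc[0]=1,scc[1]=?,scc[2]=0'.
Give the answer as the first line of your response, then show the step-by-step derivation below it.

scc[0]=0,scc[1]=0,scc[2]=1,scc[3]=0,scc[4]=3,scc[5]=0,scc[6]=4,scc[7]=2

step 1: low=(low[0]=0,low[1]=0,low[2]=?,low[3]=1,low[4]=?,low[5]=2,low[6]=?,low[7]=?); scc=(scc[0]=?,scc[1]=?,scc[2]=?,scc[3]=?,scc[4]=?,scc[5]=?,scc[6]=?,scc[7]=?)
step 2: low=(low[0]=0,low[1]=0,low[2]=?,low[3]=1,low[4]=?,low[5]=0,low[6]=?,low[7]=?); scc=(scc[0]=?,scc[1]=?,scc[2]=?,scc[3]=?,scc[4]=?,scc[5]=?,scc[6]=?,scc[7]=?)
step 3: low=(low[0]=0,low[1]=0,low[2]=?,low[3]=0,low[4]=?,low[5]=0,low[6]=?,low[7]=?); scc=(scc[0]=?,scc[1]=?,scc[2]=?,scc[3]=?,scc[4]=?,scc[5]=?,scc[6]=?,scc[7]=?)
step 4: low=(low[0]=0,low[1]=0,low[2]=?,low[3]=0,low[4]=?,low[5]=0,low[6]=?,low[7]=?); scc=(scc[0]=0,scc[1]=0,scc[2]=?,scc[3]=0,scc[4]=?,scc[5]=0,scc[6]=?,scc[7]=?)
step 5: low=(low[0]=0,low[1]=0,low[2]=4,low[3]=0,low[4]=?,low[5]=0,low[6]=?,low[7]=?); scc=(scc[0]=0,scc[1]=0,scc[2]=1,scc[3]=0,scc[4]=?,scc[5]=0,scc[6]=?,scc[7]=?)
step 6: low=(low[0]=0,low[1]=0,low[2]=4,low[3]=0,low[4]=5,low[5]=0,low[6]=?,low[7]=6); scc=(scc[0]=0,scc[1]=0,scc[2]=1,scc[3]=0,scc[4]=?,scc[5]=0,scc[6]=?,scc[7]=2)
step 7: low=(low[0]=0,low[1]=0,low[2]=4,low[3]=0,low[4]=5,low[5]=0,low[6]=?,low[7]=6); scc=(scc[0]=0,scc[1]=0,scc[2]=1,scc[3]=0,scc[4]=3,scc[5]=0,scc[6]=?,scc[7]=2)
step 8: low=(low[0]=0,low[1]=0,low[2]=4,low[3]=0,low[4]=5,low[5]=0,low[6]=7,low[7]=6); scc=(scc[0]=0,scc[1]=0,scc[2]=1,scc[3]=0,scc[4]=3,scc[5]=0,scc[6]=4,scc[7]=2)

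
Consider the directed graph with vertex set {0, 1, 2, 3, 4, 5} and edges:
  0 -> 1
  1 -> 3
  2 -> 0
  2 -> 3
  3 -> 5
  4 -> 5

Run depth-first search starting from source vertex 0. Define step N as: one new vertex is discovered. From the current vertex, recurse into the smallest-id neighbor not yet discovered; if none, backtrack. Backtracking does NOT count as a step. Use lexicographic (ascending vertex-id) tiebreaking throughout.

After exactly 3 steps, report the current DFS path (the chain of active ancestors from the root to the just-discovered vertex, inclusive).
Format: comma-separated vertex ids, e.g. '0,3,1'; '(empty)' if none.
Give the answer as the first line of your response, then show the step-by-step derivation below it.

0,1,3

step 1: discover 0; path=0; order=0
step 2: discover 1; path=0>1; order=0,1
step 3: discover 3; path=0>1>3; order=0,1,3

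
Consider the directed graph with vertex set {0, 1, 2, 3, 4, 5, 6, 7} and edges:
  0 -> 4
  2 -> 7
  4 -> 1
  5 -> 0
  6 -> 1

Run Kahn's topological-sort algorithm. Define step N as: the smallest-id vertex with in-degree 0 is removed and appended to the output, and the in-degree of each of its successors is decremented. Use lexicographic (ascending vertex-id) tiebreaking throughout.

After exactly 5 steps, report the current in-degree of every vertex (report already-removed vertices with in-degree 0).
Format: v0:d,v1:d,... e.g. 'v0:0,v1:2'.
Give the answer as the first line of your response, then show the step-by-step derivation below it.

v0:0,v1:1,v2:0,v3:0,v4:0,v5:0,v6:0,v7:0

step 1: output 2; order=[2]; indeg=(1,2,0,0,1,0,0,0)
step 2: output 3; order=[2,3]; indeg=(1,2,0,0,1,0,0,0)
step 3: output 5; order=[2,3,5]; indeg=(0,2,0,0,1,0,0,0)
step 4: output 0; order=[2,3,5,0]; indeg=(0,2,0,0,0,0,0,0)
step 5: output 4; order=[2,3,5,0,4]; indeg=(0,1,0,0,0,0,0,0)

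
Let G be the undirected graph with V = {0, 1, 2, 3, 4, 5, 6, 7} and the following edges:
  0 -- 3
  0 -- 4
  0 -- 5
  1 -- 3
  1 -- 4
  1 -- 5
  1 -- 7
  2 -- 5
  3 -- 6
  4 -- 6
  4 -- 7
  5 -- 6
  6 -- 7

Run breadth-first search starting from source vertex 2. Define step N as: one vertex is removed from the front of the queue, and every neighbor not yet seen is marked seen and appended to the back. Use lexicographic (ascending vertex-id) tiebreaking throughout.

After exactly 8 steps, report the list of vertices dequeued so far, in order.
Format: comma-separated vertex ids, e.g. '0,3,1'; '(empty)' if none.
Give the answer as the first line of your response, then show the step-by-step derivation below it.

2,5,0,1,6,3,4,7

step 1: dequeue 2; queue=[5]; order=2
step 2: dequeue 5; queue=[0,1,6]; order=2,5
step 3: dequeue 0; queue=[1,6,3,4]; order=2,5,0
step 4: dequeue 1; queue=[6,3,4,7]; order=2,5,0,1
step 5: dequeue 6; queue=[3,4,7]; order=2,5,0,1,6
step 6: dequeue 3; queue=[4,7]; order=2,5,0,1,6,3
step 7: dequeue 4; queue=[7]; order=2,5,0,1,6,3,4
step 8: dequeue 7; queue=[(empty)]; order=2,5,0,1,6,3,4,7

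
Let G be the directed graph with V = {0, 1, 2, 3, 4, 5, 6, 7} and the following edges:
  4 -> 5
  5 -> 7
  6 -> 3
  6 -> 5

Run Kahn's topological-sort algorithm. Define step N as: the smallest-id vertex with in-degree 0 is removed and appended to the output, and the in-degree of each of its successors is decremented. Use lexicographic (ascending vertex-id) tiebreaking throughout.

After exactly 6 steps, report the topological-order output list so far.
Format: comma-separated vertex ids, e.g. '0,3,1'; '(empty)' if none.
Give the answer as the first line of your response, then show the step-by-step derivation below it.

0,1,2,4,6,3

step 1: output 0; order=[0]; indeg=(0,0,0,1,0,2,0,1)
step 2: output 1; order=[0,1]; indeg=(0,0,0,1,0,2,0,1)
step 3: output 2; order=[0,1,2]; indeg=(0,0,0,1,0,2,0,1)
step 4: output 4; order=[0,1,2,4]; indeg=(0,0,0,1,0,1,0,1)
step 5: output 6; order=[0,1,2,4,6]; indeg=(0,0,0,0,0,0,0,1)
step 6: output 3; order=[0,1,2,4,6,3]; indeg=(0,0,0,0,0,0,0,1)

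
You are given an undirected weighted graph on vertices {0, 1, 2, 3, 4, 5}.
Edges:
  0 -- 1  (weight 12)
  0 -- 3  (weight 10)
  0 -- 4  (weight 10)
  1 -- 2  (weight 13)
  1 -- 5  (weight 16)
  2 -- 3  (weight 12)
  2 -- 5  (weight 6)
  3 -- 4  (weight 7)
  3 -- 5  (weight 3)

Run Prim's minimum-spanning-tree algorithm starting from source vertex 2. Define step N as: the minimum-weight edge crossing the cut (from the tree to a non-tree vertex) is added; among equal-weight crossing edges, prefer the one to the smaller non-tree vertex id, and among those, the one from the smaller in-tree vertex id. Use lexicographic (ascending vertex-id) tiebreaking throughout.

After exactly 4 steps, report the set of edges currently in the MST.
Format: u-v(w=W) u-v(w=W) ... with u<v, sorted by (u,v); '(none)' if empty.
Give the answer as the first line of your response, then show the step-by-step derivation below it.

0-3(w=10) 2-5(w=6) 3-4(w=7) 3-5(w=3)

step 1: add edge 2-5 (w=6); MST = {2-5(w=6)}
step 2: add edge 3-5 (w=3); MST = {2-5(w=6) 3-5(w=3)}
step 3: add edge 3-4 (w=7); MST = {2-5(w=6) 3-4(w=7) 3-5(w=3)}
step 4: add edge 0-3 (w=10); MST = {0-3(w=10) 2-5(w=6) 3-4(w=7) 3-5(w=3)}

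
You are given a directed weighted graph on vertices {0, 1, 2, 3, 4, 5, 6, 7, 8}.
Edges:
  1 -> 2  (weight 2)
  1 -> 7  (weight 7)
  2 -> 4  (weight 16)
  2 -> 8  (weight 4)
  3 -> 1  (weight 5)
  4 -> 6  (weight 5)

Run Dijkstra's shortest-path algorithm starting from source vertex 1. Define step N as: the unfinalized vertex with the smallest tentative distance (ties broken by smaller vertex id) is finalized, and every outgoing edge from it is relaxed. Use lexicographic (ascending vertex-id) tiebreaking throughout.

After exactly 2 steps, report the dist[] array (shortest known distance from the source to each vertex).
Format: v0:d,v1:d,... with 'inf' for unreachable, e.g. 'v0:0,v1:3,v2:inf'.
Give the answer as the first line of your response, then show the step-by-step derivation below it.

v0:inf,v1:0,v2:2,v3:inf,v4:18,v5:inf,v6:inf,v7:7,v8:6

step 1: dist = v0:inf,v1:0,v2:2,v3:inf,v4:inf,v5:inf,v6:inf,v7:7,v8:inf
step 2: dist = v0:inf,v1:0,v2:2,v3:inf,v4:18,v5:inf,v6:inf,v7:7,v8:6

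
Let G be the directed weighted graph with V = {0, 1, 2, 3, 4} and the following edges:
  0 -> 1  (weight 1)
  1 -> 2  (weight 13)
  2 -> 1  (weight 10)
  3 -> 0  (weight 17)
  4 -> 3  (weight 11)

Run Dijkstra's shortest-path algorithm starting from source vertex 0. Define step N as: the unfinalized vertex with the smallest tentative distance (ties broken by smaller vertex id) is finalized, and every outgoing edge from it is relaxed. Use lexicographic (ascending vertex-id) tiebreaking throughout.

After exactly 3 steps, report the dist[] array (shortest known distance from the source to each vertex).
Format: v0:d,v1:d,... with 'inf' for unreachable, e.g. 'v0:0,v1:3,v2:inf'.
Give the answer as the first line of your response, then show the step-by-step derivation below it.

v0:0,v1:1,v2:14,v3:inf,v4:inf

step 1: dist = v0:0,v1:1,v2:inf,v3:inf,v4:inf
step 2: dist = v0:0,v1:1,v2:14,v3:inf,v4:inf
step 3: dist = v0:0,v1:1,v2:14,v3:inf,v4:inf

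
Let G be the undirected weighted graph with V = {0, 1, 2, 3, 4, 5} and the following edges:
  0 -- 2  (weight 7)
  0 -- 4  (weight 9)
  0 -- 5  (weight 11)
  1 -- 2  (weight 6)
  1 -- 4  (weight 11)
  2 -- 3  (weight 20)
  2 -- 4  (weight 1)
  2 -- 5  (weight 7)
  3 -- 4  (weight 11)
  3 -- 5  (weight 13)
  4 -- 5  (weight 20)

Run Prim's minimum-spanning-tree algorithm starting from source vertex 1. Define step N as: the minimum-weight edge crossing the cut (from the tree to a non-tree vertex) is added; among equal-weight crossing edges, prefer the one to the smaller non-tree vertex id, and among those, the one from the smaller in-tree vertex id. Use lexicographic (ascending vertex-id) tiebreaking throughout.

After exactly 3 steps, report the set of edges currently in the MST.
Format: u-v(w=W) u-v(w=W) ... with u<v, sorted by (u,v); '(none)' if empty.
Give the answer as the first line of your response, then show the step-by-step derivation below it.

0-2(w=7) 1-2(w=6) 2-4(w=1)

step 1: add edge 1-2 (w=6); MST = {1-2(w=6)}
step 2: add edge 2-4 (w=1); MST = {1-2(w=6) 2-4(w=1)}
step 3: add edge 0-2 (w=7); MST = {0-2(w=7) 1-2(w=6) 2-4(w=1)}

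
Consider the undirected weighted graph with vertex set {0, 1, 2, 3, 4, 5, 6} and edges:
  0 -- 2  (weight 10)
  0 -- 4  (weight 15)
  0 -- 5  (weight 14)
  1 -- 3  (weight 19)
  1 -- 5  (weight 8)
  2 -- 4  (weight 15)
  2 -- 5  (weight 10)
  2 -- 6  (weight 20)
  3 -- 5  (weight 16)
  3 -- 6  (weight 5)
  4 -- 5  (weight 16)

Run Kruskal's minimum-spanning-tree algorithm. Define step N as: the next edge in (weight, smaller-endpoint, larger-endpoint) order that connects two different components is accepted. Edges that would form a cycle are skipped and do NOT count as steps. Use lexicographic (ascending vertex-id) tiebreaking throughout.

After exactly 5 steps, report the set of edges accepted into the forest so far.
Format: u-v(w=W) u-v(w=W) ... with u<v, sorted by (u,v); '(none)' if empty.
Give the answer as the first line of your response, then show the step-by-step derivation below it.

0-2(w=10) 0-4(w=15) 1-5(w=8) 2-5(w=10) 3-6(w=5)

step 1: add edge 3-6 (w=5); MST = {3-6(w=5)}
step 2: add edge 1-5 (w=8); MST = {1-5(w=8) 3-6(w=5)}
step 3: add edge 0-2 (w=10); MST = {0-2(w=10) 1-5(w=8) 3-6(w=5)}
step 4: add edge 2-5 (w=10); MST = {0-2(w=10) 1-5(w=8) 2-5(w=10) 3-6(w=5)}
step 5: add edge 0-4 (w=15); MST = {0-2(w=10) 0-4(w=15) 1-5(w=8) 2-5(w=10) 3-6(w=5)}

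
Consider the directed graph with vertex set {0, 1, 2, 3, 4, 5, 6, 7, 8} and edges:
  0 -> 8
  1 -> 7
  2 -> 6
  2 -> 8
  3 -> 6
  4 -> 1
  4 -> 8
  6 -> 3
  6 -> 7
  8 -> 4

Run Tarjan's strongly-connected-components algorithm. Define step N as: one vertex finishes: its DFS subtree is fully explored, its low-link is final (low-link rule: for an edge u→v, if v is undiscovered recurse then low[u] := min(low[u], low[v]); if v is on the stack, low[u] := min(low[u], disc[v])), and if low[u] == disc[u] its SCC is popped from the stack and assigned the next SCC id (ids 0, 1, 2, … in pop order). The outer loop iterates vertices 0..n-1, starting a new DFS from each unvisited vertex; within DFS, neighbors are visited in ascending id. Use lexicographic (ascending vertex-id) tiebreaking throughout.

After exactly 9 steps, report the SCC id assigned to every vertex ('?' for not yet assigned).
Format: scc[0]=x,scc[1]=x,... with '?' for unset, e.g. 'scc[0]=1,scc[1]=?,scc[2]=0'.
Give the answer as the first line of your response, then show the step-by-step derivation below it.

scc[0]=3,scc[1]=1,scc[2]=5,scc[3]=4,scc[4]=2,scc[5]=6,scc[6]=4,scc[7]=0,scc[8]=2

step 1: low=(low[0]=0,low[1]=3,low[2]=?,low[3]=?,low[4]=2,low[5]=?,low[6]=?,low[7]=4,low[8]=1); scc=(scc[0]=?,scc[1]=?,scc[2]=?,scc[3]=?,scc[4]=?,scc[5]=?,scc[6]=?,scc[7]=0,scc[8]=?)
step 2: low=(low[0]=0,low[1]=3,low[2]=?,low[3]=?,low[4]=2,low[5]=?,low[6]=?,low[7]=4,low[8]=1); scc=(scc[0]=?,scc[1]=1,scc[2]=?,scc[3]=?,scc[4]=?,scc[5]=?,scc[6]=?,scc[7]=0,scc[8]=?)
step 3: low=(low[0]=0,low[1]=3,low[2]=?,low[3]=?,low[4]=1,low[5]=?,low[6]=?,low[7]=4,low[8]=1); scc=(scc[0]=?,scc[1]=1,scc[2]=?,scc[3]=?,scc[4]=?,scc[5]=?,scc[6]=?,scc[7]=0,scc[8]=?)
step 4: low=(low[0]=0,low[1]=3,low[2]=?,low[3]=?,low[4]=1,low[5]=?,low[6]=?,low[7]=4,low[8]=1); scc=(scc[0]=?,scc[1]=1,scc[2]=?,scc[3]=?,scc[4]=2,scc[5]=?,scc[6]=?,scc[7]=0,scc[8]=2)
step 5: low=(low[0]=0,low[1]=3,low[2]=?,low[3]=?,low[4]=1,low[5]=?,low[6]=?,low[7]=4,low[8]=1); scc=(scc[0]=3,scc[1]=1,scc[2]=?,scc[3]=?,scc[4]=2,scc[5]=?,scc[6]=?,scc[7]=0,scc[8]=2)
step 6: low=(low[0]=0,low[1]=3,low[2]=5,low[3]=6,low[4]=1,low[5]=?,low[6]=6,low[7]=4,low[8]=1); scc=(scc[0]=3,scc[1]=1,scc[2]=?,scc[3]=?,scc[4]=2,scc[5]=?,scc[6]=?,scc[7]=0,scc[8]=2)
step 7: low=(low[0]=0,low[1]=3,low[2]=5,low[3]=6,low[4]=1,low[5]=?,low[6]=6,low[7]=4,low[8]=1); scc=(scc[0]=3,scc[1]=1,scc[2]=?,scc[3]=4,scc[4]=2,scc[5]=?,scc[6]=4,scc[7]=0,scc[8]=2)
step 8: low=(low[0]=0,low[1]=3,low[2]=5,low[3]=6,low[4]=1,low[5]=?,low[6]=6,low[7]=4,low[8]=1); scc=(scc[0]=3,scc[1]=1,scc[2]=5,scc[3]=4,scc[4]=2,scc[5]=?,scc[6]=4,scc[7]=0,scc[8]=2)
step 9: low=(low[0]=0,low[1]=3,low[2]=5,low[3]=6,low[4]=1,low[5]=8,low[6]=6,low[7]=4,low[8]=1); scc=(scc[0]=3,scc[1]=1,scc[2]=5,scc[3]=4,scc[4]=2,scc[5]=6,scc[6]=4,scc[7]=0,scc[8]=2)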